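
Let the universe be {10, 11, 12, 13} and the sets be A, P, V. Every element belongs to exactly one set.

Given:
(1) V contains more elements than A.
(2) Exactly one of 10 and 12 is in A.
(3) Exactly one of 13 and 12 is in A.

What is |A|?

1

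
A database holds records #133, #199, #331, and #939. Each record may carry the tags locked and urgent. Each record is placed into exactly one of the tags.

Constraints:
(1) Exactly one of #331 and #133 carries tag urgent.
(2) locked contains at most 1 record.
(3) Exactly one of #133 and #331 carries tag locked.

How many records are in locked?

1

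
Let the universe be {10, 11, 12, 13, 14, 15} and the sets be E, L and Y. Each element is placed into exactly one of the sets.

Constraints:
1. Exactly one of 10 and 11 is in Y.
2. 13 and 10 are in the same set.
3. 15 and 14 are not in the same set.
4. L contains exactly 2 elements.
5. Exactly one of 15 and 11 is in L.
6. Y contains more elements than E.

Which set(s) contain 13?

13: Y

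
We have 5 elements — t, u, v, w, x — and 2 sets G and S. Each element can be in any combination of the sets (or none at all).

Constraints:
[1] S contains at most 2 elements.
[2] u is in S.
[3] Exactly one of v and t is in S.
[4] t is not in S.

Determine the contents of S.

From (2): u ∈ S.
From (4): t ∉ S.
(3) (exactly one): v ∈ S.
(1): S already has 2, so the rest are out.

S = {u, v}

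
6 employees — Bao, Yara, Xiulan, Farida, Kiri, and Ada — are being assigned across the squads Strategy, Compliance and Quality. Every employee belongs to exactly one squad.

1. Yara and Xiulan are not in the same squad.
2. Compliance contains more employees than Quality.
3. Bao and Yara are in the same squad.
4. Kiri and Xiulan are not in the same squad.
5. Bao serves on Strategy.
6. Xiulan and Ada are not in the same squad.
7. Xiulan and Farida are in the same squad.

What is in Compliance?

Compliance = {Farida, Xiulan}

From (5): Bao ∈ Strategy.
(3): Yara matches Bao: Yara ∈ Strategy.
(1): Xiulan ∉ Strategy.
(7): Farida matches Xiulan: Farida ∉ Strategy.
Suppose Xiulan ∉ Compliance: no assignment then satisfies all the clues, so Xiulan ∈ Compliance.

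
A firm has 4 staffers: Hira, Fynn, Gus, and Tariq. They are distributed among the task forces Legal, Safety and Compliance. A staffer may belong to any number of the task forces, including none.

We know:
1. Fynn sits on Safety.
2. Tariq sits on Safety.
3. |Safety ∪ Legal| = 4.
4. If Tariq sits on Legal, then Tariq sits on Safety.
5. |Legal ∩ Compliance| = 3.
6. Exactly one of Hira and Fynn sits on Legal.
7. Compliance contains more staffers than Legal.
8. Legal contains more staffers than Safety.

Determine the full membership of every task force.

Legal = {Gus, Hira, Tariq}; Safety = {Fynn, Tariq}; Compliance = {Fynn, Gus, Hira, Tariq}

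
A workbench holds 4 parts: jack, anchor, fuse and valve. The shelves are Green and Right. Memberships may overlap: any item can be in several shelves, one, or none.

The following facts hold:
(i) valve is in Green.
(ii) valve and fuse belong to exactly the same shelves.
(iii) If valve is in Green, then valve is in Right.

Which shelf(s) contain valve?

valve: Green, Right

From (i): valve ∈ Green.
(ii): fuse matches valve: fuse ∈ Green.
(iii): valve ∈ Right.
(ii): fuse matches valve: fuse ∈ Right.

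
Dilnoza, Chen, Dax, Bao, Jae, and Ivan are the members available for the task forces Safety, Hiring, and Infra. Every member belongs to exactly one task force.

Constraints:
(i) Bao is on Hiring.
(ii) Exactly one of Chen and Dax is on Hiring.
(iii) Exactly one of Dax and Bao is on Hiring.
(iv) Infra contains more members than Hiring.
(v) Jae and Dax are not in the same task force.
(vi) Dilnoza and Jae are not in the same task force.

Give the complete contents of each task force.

Safety = {Jae}; Hiring = {Bao, Chen}; Infra = {Dax, Dilnoza, Ivan}

From (i): Bao ∈ Hiring.
(iii) (exactly one): Dax ∉ Hiring.
(ii) (exactly one): Chen ∈ Hiring.
Suppose Dilnoza ∈ Safety: no assignment then satisfies all the clues, so Dilnoza ∉ Safety.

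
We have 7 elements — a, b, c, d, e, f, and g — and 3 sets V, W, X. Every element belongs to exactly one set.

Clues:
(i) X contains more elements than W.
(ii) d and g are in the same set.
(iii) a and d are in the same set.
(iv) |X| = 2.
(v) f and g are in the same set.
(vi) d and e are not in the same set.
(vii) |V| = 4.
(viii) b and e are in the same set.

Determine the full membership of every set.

V = {a, d, f, g}; W = {c}; X = {b, e}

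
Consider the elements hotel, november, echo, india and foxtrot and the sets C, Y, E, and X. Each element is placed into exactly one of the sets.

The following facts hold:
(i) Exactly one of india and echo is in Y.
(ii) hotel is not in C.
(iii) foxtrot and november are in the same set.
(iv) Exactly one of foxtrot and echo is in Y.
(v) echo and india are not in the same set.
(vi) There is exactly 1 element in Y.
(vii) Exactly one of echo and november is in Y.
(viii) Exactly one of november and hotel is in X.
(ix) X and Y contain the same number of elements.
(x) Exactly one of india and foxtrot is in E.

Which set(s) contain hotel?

hotel: X

From (ii): hotel ∉ C.
Suppose hotel ∈ Y: no assignment then satisfies all the clues, so hotel ∉ Y.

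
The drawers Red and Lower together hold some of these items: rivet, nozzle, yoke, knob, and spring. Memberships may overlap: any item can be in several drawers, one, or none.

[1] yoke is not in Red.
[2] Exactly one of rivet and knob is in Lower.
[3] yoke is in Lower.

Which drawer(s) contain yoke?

yoke: Lower

From (1): yoke ∉ Red.
From (3): yoke ∈ Lower.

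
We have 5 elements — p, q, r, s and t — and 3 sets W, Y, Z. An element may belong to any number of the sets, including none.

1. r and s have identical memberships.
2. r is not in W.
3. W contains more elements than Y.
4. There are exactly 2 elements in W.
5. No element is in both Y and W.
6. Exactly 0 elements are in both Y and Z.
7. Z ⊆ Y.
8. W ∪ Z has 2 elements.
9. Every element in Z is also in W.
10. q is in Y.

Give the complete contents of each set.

W = {p, t}; Y = {q}; Z = {}

From (2): r ∉ W.
From (10): q ∈ Y.
(1): s matches r: s ∉ W.
(5) (disjoint): q ∉ W.
(9) contrapositive: q ∉ Z.
(9) contrapositive: r ∉ Z.
(9) contrapositive: s ∉ Z.
(4): only 2 candidates remain for W, so all are in.
(5) (disjoint): p ∉ Y.
(5) (disjoint): t ∉ Y.
(7) contrapositive: p ∉ Z.
Suppose r ∈ Y: no assignment then satisfies all the clues, so r ∉ Y.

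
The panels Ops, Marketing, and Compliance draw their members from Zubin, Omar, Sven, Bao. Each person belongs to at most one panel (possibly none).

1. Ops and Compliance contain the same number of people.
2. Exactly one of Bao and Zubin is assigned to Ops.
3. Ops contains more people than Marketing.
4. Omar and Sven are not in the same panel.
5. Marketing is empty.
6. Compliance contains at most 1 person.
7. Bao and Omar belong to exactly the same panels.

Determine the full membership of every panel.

Ops = {Zubin}; Marketing = {}; Compliance = {Sven}

(5): Marketing already has 0, so the rest are out.
Suppose Zubin ∉ Ops: no assignment then satisfies all the clues, so Zubin ∈ Ops.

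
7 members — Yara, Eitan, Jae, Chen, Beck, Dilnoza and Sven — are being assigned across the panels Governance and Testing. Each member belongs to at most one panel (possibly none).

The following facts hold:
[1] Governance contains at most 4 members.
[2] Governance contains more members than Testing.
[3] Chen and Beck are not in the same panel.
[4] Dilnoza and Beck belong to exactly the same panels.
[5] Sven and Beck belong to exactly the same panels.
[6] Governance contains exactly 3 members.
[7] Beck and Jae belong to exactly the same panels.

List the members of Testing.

Testing = {}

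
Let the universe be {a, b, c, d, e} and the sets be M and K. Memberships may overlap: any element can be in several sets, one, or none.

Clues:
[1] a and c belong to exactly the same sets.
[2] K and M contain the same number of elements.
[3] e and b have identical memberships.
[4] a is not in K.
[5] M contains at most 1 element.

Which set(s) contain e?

e: none

From (4): a ∉ K.
(1): c matches a: c ∉ K.
Suppose e ∈ M: no assignment then satisfies all the clues, so e ∉ M.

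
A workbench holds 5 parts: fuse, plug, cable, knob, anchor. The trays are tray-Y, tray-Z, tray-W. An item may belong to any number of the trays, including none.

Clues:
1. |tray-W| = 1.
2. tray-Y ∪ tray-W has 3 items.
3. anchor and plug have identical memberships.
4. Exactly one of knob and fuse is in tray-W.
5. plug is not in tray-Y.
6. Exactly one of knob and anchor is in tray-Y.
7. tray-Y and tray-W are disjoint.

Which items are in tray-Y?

From (5): plug ∉ tray-Y.
(3): anchor matches plug: anchor ∉ tray-Y.
(6) (exactly one): knob ∈ tray-Y.
(7) (disjoint): knob ∉ tray-W.
(4) (exactly one): fuse ∈ tray-W.
(7) (disjoint): fuse ∉ tray-Y.
(1): tray-W already has 1, so the rest are out.
Suppose cable ∉ tray-Y: no assignment then satisfies all the clues, so cable ∈ tray-Y.

tray-Y = {cable, knob}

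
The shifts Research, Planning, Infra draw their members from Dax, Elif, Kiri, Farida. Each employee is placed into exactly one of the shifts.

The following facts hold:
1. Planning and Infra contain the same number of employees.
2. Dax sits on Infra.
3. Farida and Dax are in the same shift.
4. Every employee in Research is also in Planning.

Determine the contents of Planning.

Planning = {Elif, Kiri}

From (2): Dax ∈ Infra.
(3): Farida matches Dax: Farida ∉ Research.
(3): Farida matches Dax: Farida ∉ Planning.
(3): Farida matches Dax: Farida ∈ Infra.
Suppose Elif ∉ Planning: no assignment then satisfies all the clues, so Elif ∈ Planning.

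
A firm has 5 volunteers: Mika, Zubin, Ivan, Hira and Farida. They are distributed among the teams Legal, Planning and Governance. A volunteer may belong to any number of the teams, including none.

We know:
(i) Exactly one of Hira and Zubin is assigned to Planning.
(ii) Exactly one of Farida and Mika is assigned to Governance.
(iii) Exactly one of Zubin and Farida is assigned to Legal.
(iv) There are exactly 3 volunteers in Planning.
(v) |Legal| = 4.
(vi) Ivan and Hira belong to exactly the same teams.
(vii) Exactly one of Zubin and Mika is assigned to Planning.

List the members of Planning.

Planning = {Hira, Ivan, Mika}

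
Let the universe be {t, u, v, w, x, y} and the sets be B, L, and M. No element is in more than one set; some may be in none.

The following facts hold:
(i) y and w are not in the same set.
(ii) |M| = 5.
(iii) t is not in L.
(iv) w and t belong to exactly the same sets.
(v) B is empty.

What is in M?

M = {t, u, v, w, x}

From (iii): t ∉ L.
(iv): w matches t: w ∉ L.
(v): B already has 0, so the rest are out.
Suppose t ∉ M: no assignment then satisfies all the clues, so t ∈ M.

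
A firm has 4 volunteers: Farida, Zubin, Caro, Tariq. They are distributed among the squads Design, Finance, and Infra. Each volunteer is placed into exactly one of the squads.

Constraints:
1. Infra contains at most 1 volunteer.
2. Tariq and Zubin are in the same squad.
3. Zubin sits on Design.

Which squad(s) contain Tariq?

From (3): Zubin ∈ Design.
(2): Tariq matches Zubin: Tariq ∈ Design.

Tariq: Design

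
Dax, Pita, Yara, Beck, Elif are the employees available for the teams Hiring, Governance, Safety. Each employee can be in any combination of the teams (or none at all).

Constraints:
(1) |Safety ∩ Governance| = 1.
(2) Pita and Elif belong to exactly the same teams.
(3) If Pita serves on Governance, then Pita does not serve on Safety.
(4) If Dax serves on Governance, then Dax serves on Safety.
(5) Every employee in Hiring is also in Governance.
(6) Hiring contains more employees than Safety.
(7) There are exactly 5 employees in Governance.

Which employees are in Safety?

Safety = {Dax}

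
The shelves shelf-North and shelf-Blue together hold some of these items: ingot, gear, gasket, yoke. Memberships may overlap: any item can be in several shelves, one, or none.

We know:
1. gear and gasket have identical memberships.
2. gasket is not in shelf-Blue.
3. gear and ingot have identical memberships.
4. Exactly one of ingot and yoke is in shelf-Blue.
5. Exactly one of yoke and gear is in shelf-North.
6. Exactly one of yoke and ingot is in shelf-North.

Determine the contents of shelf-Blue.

From (2): gasket ∉ shelf-Blue.
(1): gear matches gasket: gear ∉ shelf-Blue.
(3): ingot matches gear: ingot ∉ shelf-Blue.
(4) (exactly one): yoke ∈ shelf-Blue.

shelf-Blue = {yoke}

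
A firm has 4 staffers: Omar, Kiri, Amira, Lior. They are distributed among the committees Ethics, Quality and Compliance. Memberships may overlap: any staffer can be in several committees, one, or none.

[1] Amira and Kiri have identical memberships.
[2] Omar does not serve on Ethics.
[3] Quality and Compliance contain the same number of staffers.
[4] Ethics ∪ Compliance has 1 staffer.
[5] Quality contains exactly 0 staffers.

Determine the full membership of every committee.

Ethics = {Lior}; Quality = {}; Compliance = {}

From (2): Omar ∉ Ethics.
(5): Quality already has 0, so the rest are out.
Suppose Omar ∈ Compliance: no assignment then satisfies all the clues, so Omar ∉ Compliance.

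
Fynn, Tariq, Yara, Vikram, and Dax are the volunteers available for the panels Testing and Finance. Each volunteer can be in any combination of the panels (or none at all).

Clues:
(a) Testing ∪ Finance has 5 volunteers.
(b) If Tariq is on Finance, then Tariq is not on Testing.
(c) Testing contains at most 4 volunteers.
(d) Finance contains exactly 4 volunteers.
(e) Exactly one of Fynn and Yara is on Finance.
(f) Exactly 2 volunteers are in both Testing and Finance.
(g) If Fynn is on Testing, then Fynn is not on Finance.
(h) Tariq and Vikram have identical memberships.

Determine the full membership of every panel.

Testing = {Dax, Fynn, Yara}; Finance = {Dax, Tariq, Vikram, Yara}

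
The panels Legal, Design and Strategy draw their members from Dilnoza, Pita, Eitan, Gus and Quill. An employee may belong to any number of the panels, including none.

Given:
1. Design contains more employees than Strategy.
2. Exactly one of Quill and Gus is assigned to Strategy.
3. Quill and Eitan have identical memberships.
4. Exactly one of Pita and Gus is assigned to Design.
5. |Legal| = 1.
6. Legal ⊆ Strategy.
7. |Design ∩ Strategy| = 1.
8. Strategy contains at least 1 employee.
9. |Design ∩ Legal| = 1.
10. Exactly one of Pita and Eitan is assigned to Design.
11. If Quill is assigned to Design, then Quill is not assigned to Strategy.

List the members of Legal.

Legal = {Gus}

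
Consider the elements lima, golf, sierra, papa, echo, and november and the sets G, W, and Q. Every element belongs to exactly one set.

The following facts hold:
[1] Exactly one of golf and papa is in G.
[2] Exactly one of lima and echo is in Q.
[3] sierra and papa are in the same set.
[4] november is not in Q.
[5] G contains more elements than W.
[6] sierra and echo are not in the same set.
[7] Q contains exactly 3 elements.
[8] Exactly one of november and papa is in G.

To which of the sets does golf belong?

From (4): november ∉ Q.
Suppose golf ∉ G: no assignment then satisfies all the clues, so golf ∈ G.

golf: G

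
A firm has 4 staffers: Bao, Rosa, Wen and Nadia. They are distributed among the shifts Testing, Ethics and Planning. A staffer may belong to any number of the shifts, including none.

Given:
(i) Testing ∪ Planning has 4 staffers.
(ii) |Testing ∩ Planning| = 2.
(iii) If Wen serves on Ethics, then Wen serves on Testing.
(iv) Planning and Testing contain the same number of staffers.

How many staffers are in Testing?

3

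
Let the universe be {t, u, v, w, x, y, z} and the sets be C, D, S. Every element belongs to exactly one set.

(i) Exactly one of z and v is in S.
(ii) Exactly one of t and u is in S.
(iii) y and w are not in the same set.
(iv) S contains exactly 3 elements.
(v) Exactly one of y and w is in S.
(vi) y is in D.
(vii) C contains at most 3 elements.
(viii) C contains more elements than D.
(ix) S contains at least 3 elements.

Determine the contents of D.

D = {y}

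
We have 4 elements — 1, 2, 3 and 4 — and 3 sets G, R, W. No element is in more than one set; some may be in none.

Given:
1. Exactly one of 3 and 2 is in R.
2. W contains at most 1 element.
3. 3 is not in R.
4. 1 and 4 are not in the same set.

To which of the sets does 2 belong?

2: R

From (3): 3 ∉ R.
(1) (exactly one): 2 ∈ R.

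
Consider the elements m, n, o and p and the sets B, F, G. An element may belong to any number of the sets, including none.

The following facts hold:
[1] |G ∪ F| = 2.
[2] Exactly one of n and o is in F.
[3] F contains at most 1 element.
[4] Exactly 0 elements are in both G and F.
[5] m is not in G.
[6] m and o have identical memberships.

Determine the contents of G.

G = {p}

From (5): m ∉ G.
(6): o matches m: o ∉ G.
Suppose n ∈ G: no assignment then satisfies all the clues, so n ∉ G.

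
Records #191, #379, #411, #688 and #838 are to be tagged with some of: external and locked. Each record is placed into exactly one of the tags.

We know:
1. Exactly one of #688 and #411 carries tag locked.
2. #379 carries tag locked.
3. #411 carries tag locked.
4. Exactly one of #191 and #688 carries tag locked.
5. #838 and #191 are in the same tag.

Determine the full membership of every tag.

external = {#688}; locked = {#191, #379, #411, #838}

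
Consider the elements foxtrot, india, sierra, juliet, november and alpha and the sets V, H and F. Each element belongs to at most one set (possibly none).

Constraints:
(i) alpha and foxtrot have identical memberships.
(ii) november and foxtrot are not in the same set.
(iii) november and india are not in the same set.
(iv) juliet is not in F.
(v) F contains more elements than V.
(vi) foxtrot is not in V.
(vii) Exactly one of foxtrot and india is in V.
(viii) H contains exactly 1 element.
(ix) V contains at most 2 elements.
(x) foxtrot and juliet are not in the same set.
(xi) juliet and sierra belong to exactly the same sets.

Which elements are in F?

F = {alpha, foxtrot}

From (iv): juliet ∉ F.
From (vi): foxtrot ∉ V.
(i): alpha matches foxtrot: alpha ∉ V.
(vii) (exactly one): india ∈ V.
(xi): sierra matches juliet: sierra ∉ F.
(iii): november ∉ V.
Suppose foxtrot ∉ F: no assignment then satisfies all the clues, so foxtrot ∈ F.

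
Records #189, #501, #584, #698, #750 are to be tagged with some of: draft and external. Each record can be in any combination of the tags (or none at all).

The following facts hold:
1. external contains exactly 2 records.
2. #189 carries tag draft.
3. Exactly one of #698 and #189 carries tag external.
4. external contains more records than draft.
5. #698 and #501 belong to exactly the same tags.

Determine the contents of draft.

draft = {#189}

From (2): #189 ∈ draft.
Suppose #501 ∈ draft: no assignment then satisfies all the clues, so #501 ∉ draft.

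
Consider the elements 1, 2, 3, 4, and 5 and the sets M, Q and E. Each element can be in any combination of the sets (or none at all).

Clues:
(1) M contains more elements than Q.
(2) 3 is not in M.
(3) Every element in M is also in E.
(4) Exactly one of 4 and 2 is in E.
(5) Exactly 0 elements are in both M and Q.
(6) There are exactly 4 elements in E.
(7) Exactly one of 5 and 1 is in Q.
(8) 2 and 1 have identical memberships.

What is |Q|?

1

From (2): 3 ∉ M.
Suppose 1 ∉ M: no assignment then satisfies all the clues, so 1 ∈ M.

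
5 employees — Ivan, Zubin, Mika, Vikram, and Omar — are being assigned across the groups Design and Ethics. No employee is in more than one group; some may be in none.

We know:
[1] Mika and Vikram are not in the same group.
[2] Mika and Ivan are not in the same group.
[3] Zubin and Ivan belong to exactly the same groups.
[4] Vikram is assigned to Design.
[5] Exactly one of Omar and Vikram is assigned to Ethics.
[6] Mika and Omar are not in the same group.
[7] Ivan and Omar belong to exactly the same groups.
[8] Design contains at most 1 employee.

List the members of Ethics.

Ethics = {Ivan, Omar, Zubin}

From (4): Vikram ∈ Design.
(1): Mika ∉ Design.
(5) (exactly one): Omar ∈ Ethics.
(6): Mika ∉ Ethics.
(7): Ivan matches Omar: Ivan ∉ Design.
(7): Ivan matches Omar: Ivan ∈ Ethics.
(8): Design already has 1, so the rest are out.
(3): Zubin matches Ivan: Zubin ∈ Ethics.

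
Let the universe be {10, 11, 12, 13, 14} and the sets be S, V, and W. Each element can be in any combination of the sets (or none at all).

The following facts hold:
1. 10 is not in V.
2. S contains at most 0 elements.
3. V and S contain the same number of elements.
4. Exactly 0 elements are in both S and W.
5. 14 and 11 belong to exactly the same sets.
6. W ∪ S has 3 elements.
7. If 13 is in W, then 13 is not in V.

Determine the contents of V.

V = {}

From (1): 10 ∉ V.
(2): S already has 0, so the rest are out.
Suppose 11 ∈ V: no assignment then satisfies all the clues, so 11 ∉ V.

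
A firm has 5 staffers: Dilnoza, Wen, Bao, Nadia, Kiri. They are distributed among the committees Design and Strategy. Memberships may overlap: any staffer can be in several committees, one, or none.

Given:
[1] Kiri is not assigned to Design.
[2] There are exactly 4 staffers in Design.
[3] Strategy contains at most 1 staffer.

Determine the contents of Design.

Design = {Bao, Dilnoza, Nadia, Wen}

From (1): Kiri ∉ Design.
(2): only 4 candidates remain for Design, so all are in.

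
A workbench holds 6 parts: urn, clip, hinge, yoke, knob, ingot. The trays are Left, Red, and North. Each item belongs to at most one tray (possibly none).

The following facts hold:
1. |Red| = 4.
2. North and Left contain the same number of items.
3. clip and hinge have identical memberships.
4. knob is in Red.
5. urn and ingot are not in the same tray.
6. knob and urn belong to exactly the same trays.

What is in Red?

From (4): knob ∈ Red.
(6): urn matches knob: urn ∉ Left.
(6): urn matches knob: urn ∈ Red.
(5): ingot ∉ Red.
Suppose clip ∉ Red: no assignment then satisfies all the clues, so clip ∈ Red.

Red = {clip, hinge, knob, urn}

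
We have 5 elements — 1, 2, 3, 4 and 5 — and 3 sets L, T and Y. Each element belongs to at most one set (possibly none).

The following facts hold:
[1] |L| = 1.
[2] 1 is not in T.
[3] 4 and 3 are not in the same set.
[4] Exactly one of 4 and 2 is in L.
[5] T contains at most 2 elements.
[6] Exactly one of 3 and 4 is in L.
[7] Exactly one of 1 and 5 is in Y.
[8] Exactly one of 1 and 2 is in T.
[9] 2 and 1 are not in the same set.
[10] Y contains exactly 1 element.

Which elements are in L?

From (2): 1 ∉ T.
(8) (exactly one): 2 ∈ T.
(4) (exactly one): 4 ∈ L.
(6) (exactly one): 3 ∉ L.
(1): L already has 1, so the rest are out.

L = {4}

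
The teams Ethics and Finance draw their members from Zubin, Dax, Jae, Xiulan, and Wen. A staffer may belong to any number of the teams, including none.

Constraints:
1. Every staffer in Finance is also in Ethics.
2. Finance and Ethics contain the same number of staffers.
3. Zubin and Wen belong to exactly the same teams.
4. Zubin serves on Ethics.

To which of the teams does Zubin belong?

Zubin: Ethics, Finance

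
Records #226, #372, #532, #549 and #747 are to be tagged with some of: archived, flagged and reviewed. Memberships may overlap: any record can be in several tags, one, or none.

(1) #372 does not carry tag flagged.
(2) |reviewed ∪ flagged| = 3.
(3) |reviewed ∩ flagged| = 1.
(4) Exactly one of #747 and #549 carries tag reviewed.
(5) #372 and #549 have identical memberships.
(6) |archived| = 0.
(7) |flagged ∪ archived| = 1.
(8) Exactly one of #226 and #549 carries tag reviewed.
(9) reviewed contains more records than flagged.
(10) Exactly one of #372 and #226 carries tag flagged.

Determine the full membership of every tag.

archived = {}; flagged = {#226}; reviewed = {#226, #532, #747}

From (1): #372 ∉ flagged.
(5): #549 matches #372: #549 ∉ flagged.
(6): archived already has 0, so the rest are out.
(10) (exactly one): #226 ∈ flagged.
Suppose #226 ∉ reviewed: no assignment then satisfies all the clues, so #226 ∈ reviewed.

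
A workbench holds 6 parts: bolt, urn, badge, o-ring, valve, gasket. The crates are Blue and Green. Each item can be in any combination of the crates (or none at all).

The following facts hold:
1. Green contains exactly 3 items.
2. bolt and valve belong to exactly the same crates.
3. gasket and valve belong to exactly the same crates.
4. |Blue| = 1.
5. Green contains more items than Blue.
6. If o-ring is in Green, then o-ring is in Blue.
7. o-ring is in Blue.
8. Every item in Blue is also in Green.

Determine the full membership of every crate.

Blue = {o-ring}; Green = {badge, o-ring, urn}

From (7): o-ring ∈ Blue.
(4): Blue already has 1, so the rest are out.
(8) with o-ring ∈ Blue: o-ring ∈ Green.
Suppose bolt ∈ Green: no assignment then satisfies all the clues, so bolt ∉ Green.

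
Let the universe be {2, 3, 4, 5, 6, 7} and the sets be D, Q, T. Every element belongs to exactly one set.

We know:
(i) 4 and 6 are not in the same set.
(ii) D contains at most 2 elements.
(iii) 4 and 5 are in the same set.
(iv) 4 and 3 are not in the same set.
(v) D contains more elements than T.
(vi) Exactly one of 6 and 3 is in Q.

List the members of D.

D = {4, 5}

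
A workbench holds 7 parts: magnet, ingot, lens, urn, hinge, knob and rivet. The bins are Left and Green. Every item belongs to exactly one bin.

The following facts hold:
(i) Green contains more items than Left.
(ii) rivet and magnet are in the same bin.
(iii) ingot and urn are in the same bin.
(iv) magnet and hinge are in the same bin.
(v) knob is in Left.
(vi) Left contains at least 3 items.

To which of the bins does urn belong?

urn: Left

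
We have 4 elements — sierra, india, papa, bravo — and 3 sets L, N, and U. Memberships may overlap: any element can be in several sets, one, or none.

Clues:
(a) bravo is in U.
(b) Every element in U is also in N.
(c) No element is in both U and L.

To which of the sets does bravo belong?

From (a): bravo ∈ U.
(b) with bravo ∈ U: bravo ∈ N.
(c) (disjoint): bravo ∉ L.

bravo: N, U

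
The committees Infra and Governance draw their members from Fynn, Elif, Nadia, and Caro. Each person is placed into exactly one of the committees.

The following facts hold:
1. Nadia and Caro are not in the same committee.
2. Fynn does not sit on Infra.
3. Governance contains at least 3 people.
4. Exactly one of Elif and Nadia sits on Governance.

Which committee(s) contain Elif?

From (2): Fynn ∉ Infra.
Only one committee left: Fynn ∈ Governance.
Suppose Elif ∈ Infra: no assignment then satisfies all the clues, so Elif ∉ Infra.

Elif: Governance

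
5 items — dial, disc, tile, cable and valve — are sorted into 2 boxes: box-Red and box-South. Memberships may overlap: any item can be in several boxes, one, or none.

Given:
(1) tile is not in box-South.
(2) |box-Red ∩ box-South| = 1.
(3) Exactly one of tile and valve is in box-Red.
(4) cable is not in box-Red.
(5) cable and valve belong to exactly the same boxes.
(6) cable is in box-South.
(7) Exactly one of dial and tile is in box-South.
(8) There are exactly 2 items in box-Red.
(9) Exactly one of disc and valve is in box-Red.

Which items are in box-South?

box-South = {cable, dial, disc, valve}

From (1): tile ∉ box-South.
From (4): cable ∉ box-Red.
From (6): cable ∈ box-South.
(5): valve matches cable: valve ∉ box-Red.
(5): valve matches cable: valve ∈ box-South.
(7) (exactly one): dial ∈ box-South.
(9) (exactly one): disc ∈ box-Red.
(3) (exactly one): tile ∈ box-Red.
(8): box-Red already has 2, so the rest are out.
Suppose disc ∉ box-South: no assignment then satisfies all the clues, so disc ∈ box-South.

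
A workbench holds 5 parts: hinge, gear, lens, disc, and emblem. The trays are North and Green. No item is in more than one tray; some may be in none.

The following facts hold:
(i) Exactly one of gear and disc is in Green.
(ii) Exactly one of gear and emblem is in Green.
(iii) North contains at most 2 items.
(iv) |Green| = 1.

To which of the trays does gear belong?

gear: Green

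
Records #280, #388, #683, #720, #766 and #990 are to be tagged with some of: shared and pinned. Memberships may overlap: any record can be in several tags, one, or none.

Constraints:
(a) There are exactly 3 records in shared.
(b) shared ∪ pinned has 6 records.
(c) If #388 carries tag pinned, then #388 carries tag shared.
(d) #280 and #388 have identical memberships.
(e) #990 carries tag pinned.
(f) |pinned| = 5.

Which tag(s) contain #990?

#990: pinned

From (e): #990 ∈ pinned.
Suppose #990 ∈ shared: no assignment then satisfies all the clues, so #990 ∉ shared.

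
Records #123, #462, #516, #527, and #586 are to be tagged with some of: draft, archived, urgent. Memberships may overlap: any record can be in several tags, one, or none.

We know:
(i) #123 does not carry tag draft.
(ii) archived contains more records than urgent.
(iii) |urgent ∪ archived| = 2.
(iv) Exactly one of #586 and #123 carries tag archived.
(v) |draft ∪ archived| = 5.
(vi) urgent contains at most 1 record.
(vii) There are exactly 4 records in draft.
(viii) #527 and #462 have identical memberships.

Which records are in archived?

archived = {#123, #516}

From (i): #123 ∉ draft.
(vii): only 4 candidates remain for draft, so all are in.
Suppose #123 ∉ archived: no assignment then satisfies all the clues, so #123 ∈ archived.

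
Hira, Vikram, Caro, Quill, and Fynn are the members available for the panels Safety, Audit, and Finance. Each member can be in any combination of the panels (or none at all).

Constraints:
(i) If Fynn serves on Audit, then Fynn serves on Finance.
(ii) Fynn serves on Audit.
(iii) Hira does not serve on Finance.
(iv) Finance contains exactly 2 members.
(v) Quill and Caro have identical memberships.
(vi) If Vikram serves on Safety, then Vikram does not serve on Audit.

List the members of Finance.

Finance = {Fynn, Vikram}

From (ii): Fynn ∈ Audit.
From (iii): Hira ∉ Finance.
(i): Fynn ∈ Finance.
Suppose Vikram ∉ Finance: no assignment then satisfies all the clues, so Vikram ∈ Finance.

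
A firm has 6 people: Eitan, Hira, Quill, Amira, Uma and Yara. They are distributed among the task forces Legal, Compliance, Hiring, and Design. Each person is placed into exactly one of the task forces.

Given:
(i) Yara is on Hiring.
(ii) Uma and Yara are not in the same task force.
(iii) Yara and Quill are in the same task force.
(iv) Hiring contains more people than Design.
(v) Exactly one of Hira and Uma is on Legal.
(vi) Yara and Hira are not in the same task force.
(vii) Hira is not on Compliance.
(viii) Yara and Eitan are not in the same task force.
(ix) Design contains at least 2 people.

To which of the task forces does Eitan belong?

Eitan: Design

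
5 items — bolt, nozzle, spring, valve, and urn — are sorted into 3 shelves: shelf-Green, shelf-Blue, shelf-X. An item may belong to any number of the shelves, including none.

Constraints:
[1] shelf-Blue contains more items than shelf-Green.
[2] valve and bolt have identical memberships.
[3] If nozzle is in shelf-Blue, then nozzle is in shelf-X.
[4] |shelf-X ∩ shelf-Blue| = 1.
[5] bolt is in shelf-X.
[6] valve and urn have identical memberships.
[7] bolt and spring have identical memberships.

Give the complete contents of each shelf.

shelf-Green = {}; shelf-Blue = {nozzle}; shelf-X = {bolt, nozzle, spring, urn, valve}

From (5): bolt ∈ shelf-X.
(2): valve matches bolt: valve ∈ shelf-X.
(6): urn matches valve: urn ∈ shelf-X.
(7): spring matches bolt: spring ∈ shelf-X.
Suppose bolt ∈ shelf-Green: no assignment then satisfies all the clues, so bolt ∉ shelf-Green.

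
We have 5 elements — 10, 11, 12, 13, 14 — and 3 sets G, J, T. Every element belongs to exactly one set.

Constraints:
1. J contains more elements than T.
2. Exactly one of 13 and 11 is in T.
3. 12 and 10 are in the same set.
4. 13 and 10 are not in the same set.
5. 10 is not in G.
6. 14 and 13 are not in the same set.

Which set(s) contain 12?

From (5): 10 ∉ G.
(3): 12 matches 10: 12 ∉ G.
Suppose 12 ∉ J: no assignment then satisfies all the clues, so 12 ∈ J.

12: J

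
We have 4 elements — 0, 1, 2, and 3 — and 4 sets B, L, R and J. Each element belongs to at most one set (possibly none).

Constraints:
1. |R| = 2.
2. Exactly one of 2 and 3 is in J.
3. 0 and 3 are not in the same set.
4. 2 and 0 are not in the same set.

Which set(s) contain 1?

1: R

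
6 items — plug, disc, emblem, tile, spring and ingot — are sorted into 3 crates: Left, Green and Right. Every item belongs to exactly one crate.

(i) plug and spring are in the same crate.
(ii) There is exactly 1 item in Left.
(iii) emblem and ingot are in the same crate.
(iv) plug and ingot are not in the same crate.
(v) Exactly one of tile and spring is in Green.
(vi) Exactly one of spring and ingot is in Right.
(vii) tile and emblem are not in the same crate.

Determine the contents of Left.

Left = {tile}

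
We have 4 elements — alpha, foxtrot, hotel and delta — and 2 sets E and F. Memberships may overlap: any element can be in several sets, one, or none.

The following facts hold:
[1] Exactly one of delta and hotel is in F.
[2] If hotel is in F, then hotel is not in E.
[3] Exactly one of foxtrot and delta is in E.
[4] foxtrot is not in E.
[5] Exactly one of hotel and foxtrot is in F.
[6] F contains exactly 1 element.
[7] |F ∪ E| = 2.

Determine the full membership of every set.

E = {delta}; F = {hotel}

From (4): foxtrot ∉ E.
(3) (exactly one): delta ∈ E.
Suppose alpha ∈ E: no assignment then satisfies all the clues, so alpha ∉ E.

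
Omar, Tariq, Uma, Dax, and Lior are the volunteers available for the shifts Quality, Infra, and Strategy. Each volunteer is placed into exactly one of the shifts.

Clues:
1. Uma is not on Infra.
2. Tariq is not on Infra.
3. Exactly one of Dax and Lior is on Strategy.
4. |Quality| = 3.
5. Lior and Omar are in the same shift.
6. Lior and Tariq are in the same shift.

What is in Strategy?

From (1): Uma ∉ Infra.
From (2): Tariq ∉ Infra.
(6): Lior matches Tariq: Lior ∉ Infra.
(5): Omar matches Lior: Omar ∉ Infra.
Suppose Omar ∈ Strategy: no assignment then satisfies all the clues, so Omar ∉ Strategy.

Strategy = {Dax, Uma}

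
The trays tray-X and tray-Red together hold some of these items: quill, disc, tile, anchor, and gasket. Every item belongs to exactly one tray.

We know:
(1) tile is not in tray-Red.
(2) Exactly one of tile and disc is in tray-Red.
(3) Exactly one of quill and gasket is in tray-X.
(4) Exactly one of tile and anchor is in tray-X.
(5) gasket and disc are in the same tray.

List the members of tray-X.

From (1): tile ∉ tray-Red.
(2) (exactly one): disc ∈ tray-Red.
(5): gasket matches disc: gasket ∉ tray-X.
(5): gasket matches disc: gasket ∈ tray-Red.
Only one tray left: tile ∈ tray-X.
(3) (exactly one): quill ∈ tray-X.
(4) (exactly one): anchor ∉ tray-X.
Only one tray left: anchor ∈ tray-Red.

tray-X = {quill, tile}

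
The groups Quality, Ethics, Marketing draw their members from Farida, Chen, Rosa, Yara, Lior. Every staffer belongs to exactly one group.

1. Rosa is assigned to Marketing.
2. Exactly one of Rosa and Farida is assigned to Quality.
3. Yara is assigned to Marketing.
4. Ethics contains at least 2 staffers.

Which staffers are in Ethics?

Ethics = {Chen, Lior}

From (1): Rosa ∈ Marketing.
From (3): Yara ∈ Marketing.
(2) (exactly one): Farida ∈ Quality.
(4): only 2 candidates remain for Ethics, so all are in.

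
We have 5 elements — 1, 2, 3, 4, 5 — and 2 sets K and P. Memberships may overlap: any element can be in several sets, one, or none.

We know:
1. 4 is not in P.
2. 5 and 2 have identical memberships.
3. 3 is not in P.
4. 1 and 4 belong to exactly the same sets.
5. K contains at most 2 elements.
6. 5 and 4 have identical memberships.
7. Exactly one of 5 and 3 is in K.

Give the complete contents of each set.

K = {3}; P = {}

From (1): 4 ∉ P.
From (3): 3 ∉ P.
(4): 1 matches 4: 1 ∉ P.
(6): 5 matches 4: 5 ∉ P.
(2): 2 matches 5: 2 ∉ P.
Suppose 1 ∈ K: no assignment then satisfies all the clues, so 1 ∉ K.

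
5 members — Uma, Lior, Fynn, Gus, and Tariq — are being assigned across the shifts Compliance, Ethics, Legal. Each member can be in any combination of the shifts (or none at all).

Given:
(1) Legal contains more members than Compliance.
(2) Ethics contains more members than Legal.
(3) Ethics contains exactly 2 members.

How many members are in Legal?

1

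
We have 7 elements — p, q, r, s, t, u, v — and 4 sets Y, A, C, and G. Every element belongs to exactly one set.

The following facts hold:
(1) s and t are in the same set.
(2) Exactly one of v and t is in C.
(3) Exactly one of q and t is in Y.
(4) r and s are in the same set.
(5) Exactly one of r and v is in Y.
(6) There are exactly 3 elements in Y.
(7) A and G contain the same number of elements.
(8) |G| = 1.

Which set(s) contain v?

v: C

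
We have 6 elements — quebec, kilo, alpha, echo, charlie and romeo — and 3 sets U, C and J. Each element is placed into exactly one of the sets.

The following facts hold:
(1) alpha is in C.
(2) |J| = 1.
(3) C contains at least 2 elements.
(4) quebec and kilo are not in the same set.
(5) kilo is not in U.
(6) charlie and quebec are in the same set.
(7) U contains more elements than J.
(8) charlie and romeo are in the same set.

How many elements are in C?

From (1): alpha ∈ C.
From (5): kilo ∉ U.
Suppose quebec ∉ U: no assignment then satisfies all the clues, so quebec ∈ U.

2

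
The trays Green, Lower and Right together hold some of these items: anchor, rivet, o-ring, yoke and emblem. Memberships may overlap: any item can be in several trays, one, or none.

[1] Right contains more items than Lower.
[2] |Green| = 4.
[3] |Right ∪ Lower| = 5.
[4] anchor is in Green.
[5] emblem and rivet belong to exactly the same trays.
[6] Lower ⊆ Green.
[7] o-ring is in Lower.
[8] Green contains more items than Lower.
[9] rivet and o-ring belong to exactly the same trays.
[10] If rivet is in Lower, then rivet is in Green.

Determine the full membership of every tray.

Green = {anchor, emblem, o-ring, rivet}; Lower = {emblem, o-ring, rivet}; Right = {anchor, emblem, o-ring, rivet, yoke}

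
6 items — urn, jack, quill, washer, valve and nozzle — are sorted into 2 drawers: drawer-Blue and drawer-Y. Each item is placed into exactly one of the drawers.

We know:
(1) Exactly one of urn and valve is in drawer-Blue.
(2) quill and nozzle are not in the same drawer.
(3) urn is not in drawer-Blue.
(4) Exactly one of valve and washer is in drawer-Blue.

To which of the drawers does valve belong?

From (3): urn ∉ drawer-Blue.
(1) (exactly one): valve ∈ drawer-Blue.
(4) (exactly one): washer ∉ drawer-Blue.
Only one drawer left: urn ∈ drawer-Y.
Only one drawer left: washer ∈ drawer-Y.

valve: drawer-Blue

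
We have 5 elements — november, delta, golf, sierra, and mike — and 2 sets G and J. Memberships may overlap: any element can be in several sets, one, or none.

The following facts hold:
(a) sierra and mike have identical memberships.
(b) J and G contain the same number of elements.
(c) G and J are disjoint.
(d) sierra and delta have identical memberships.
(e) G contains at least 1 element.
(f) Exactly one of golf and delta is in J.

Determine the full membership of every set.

G = {november}; J = {golf}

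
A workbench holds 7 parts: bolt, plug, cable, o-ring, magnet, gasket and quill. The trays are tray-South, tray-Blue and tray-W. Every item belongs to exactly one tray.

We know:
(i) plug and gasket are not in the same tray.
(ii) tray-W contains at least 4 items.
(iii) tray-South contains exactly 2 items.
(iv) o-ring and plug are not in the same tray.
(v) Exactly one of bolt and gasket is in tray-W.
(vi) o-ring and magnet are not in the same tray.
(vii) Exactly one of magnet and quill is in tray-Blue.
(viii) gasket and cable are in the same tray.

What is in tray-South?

tray-South = {bolt, plug}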